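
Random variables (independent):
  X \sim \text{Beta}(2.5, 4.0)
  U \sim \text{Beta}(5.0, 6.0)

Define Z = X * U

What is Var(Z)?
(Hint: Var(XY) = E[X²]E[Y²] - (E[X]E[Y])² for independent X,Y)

Var(XY) = E[X²]E[Y²] - (E[X]E[Y])²
E[X] = 0.38461538, Var(X) = 0.031558185
E[U] = 0.45454545, Var(U) = 0.020661157
E[X²] = 0.031558185 + 0.38461538² = 0.17948718
E[U²] = 0.020661157 + 0.45454545² = 0.22727273
Var(Z) = 0.17948718*0.22727273 - (0.38461538*0.45454545)²
= 0.040792541 - 0.030563842 = 0.010228699

0.010228699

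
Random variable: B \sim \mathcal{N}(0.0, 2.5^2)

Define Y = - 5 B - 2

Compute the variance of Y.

For Y = aB + b: Var(Y) = a² * Var(B)
Var(B) = 2.5^2 = 6.25
Var(Y) = (-5)² * 6.25 = 25 * 6.25 = 156.25

156.25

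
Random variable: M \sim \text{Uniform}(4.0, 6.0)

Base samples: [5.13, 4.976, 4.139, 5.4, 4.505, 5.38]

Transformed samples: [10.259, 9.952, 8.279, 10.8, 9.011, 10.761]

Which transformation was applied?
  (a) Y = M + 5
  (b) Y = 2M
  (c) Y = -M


Checking option (b) Y = 2M:
  M = 5.13 -> Y = 10.259 ✓
  M = 4.976 -> Y = 9.952 ✓
  M = 4.139 -> Y = 8.279 ✓
All samples match this transformation.

(b) 2M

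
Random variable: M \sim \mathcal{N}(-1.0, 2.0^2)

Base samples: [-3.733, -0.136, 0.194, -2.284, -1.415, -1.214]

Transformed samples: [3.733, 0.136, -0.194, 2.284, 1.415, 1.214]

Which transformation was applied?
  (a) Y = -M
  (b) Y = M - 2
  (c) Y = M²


Checking option (a) Y = -M:
  M = -3.733 -> Y = 3.733 ✓
  M = -0.136 -> Y = 0.136 ✓
  M = 0.194 -> Y = -0.194 ✓
All samples match this transformation.

(a) -M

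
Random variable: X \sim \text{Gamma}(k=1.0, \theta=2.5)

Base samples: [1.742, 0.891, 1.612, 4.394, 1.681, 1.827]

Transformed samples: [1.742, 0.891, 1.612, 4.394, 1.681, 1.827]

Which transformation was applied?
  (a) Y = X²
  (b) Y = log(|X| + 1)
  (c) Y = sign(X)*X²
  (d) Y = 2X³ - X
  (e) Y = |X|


Checking option (e) Y = |X|:
  X = 1.742 -> Y = 1.742 ✓
  X = 0.891 -> Y = 0.891 ✓
  X = 1.612 -> Y = 1.612 ✓
All samples match this transformation.

(e) |X|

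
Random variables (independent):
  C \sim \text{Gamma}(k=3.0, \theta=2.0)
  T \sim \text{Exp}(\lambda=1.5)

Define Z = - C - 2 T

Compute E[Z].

E[Z] = -1*E[C] - 2*E[T]
E[C] = 6
E[T] = 0.66666667
E[Z] = -1*6 - 2*0.66666667 = -7.3333333

-7.3333333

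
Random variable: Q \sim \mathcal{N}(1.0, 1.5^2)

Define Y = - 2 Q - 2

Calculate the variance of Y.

For Y = aQ + b: Var(Y) = a² * Var(Q)
Var(Q) = 1.5^2 = 2.25
Var(Y) = (-2)² * 2.25 = 4 * 2.25 = 9

9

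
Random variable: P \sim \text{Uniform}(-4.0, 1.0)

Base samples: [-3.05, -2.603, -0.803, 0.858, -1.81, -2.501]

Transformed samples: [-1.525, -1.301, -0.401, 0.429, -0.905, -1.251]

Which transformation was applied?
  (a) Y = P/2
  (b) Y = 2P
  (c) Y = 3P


Checking option (a) Y = P/2:
  P = -3.05 -> Y = -1.525 ✓
  P = -2.603 -> Y = -1.301 ✓
  P = -0.803 -> Y = -0.401 ✓
All samples match this transformation.

(a) P/2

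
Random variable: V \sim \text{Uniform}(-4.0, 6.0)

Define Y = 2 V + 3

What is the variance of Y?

For Y = aV + b: Var(Y) = a² * Var(V)
Var(V) = (6 + 4)^2/12 = 8.3333333
Var(Y) = 2² * 8.3333333 = 4 * 8.3333333 = 33.333333

33.333333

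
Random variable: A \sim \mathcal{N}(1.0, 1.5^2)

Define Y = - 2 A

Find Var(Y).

For Y = aA + b: Var(Y) = a² * Var(A)
Var(A) = 1.5^2 = 2.25
Var(Y) = (-2)² * 2.25 = 4 * 2.25 = 9

9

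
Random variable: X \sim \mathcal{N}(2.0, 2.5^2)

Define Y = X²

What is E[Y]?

Using E[X²] = Var(X) + (E[X])²:
E[X] = 2
Var(X) = 2.5^2 = 6.25
E[X²] = 6.25 + 2² = 6.25 + 4 = 10.25

10.25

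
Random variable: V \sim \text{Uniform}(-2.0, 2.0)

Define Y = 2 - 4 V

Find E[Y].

For Y = -4V + 2:
E[Y] = -4 * E[V] + 2
E[V] = (-2 + 2)/2 = 0
E[Y] = -4 * 0 + 2 = 2

2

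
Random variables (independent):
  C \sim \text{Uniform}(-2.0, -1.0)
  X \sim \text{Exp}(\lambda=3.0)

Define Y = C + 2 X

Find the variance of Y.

For independent RVs: Var(aX + bY) = a²Var(X) + b²Var(Y)
Var(C) = 0.083333333
Var(X) = 0.11111111
Var(Y) = 1²*0.083333333 + 2²*0.11111111
= 1*0.083333333 + 4*0.11111111 = 0.52777778

0.52777778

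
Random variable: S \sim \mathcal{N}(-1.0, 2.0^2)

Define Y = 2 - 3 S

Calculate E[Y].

For Y = -3S + 2:
E[Y] = -3 * E[S] + 2
E[S] = -1.0 = -1
E[Y] = -3 * (-1) + 2 = 5

5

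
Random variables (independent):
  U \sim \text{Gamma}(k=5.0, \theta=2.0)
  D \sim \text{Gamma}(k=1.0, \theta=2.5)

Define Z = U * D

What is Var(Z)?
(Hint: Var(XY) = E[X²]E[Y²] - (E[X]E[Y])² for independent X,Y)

Var(XY) = E[X²]E[Y²] - (E[X]E[Y])²
E[U] = 10, Var(U) = 20
E[D] = 2.5, Var(D) = 6.25
E[U²] = 20 + 10² = 120
E[D²] = 6.25 + 2.5² = 12.5
Var(Z) = 120*12.5 - (10*2.5)²
= 1500 - 625 = 875

875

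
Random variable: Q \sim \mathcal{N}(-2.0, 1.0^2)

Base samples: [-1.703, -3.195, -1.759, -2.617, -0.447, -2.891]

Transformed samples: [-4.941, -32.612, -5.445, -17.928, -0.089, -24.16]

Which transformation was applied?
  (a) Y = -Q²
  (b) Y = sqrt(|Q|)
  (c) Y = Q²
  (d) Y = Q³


Checking option (d) Y = Q³:
  Q = -1.703 -> Y = -4.941 ✓
  Q = -3.195 -> Y = -32.612 ✓
  Q = -1.759 -> Y = -5.445 ✓
All samples match this transformation.

(d) Q³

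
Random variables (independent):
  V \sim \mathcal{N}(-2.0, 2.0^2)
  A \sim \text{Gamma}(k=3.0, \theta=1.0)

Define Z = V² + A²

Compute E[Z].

E[Z] = E[V²] + E[A²]
E[V²] = Var(V) + E[V]² = 4 + 4 = 8
E[A²] = Var(A) + E[A]² = 3 + 9 = 12
E[Z] = 8 + 12 = 20

20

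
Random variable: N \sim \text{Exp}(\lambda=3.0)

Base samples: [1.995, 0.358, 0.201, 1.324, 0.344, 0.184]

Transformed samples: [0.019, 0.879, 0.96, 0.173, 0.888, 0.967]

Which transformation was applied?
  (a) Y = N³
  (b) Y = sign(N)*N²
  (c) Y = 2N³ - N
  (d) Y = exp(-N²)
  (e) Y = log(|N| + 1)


Checking option (d) Y = exp(-N²):
  N = 1.995 -> Y = 0.019 ✓
  N = 0.358 -> Y = 0.879 ✓
  N = 0.201 -> Y = 0.96 ✓
All samples match this transformation.

(d) exp(-N²)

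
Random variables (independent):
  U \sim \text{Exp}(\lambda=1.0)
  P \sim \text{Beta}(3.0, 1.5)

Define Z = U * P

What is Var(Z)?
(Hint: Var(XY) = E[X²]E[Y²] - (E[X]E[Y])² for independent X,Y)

Var(XY) = E[X²]E[Y²] - (E[X]E[Y])²
E[U] = 1, Var(U) = 1
E[P] = 0.66666667, Var(P) = 0.04040404
E[U²] = 1 + 1² = 2
E[P²] = 0.04040404 + 0.66666667² = 0.48484848
Var(Z) = 2*0.48484848 - (1*0.66666667)²
= 0.96969697 - 0.44444444 = 0.52525253

0.52525253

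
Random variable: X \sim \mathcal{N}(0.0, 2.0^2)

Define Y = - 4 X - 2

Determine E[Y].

For Y = -4X - 2:
E[Y] = -4 * E[X] - 2
E[X] = 0.0 = 0
E[Y] = -4 * 0 - 2 = -2

-2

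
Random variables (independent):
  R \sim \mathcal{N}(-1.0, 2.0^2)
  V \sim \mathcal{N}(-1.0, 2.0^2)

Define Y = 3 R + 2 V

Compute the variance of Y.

For independent RVs: Var(aX + bY) = a²Var(X) + b²Var(Y)
Var(R) = 4
Var(V) = 4
Var(Y) = 3²*4 + 2²*4
= 9*4 + 4*4 = 52

52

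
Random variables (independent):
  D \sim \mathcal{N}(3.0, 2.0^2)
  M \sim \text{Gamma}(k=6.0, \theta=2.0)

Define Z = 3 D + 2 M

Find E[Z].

E[Z] = 3*E[D] + 2*E[M]
E[D] = 3
E[M] = 12
E[Z] = 3*3 + 2*12 = 33

33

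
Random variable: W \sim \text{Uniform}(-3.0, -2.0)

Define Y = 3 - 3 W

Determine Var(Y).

For Y = aW + b: Var(Y) = a² * Var(W)
Var(W) = (-2 + 3)^2/12 = 0.083333333
Var(Y) = (-3)² * 0.083333333 = 9 * 0.083333333 = 0.75

0.75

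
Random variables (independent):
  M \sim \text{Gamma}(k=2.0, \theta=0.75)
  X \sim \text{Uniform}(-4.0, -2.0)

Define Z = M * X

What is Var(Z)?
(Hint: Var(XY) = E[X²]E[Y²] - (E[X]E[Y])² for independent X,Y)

Var(XY) = E[X²]E[Y²] - (E[X]E[Y])²
E[M] = 1.5, Var(M) = 1.125
E[X] = -3, Var(X) = 0.33333333
E[M²] = 1.125 + 1.5² = 3.375
E[X²] = 0.33333333 + (-3)² = 9.3333333
Var(Z) = 3.375*9.3333333 - (1.5*(-3))²
= 31.5 - 20.25 = 11.25

11.25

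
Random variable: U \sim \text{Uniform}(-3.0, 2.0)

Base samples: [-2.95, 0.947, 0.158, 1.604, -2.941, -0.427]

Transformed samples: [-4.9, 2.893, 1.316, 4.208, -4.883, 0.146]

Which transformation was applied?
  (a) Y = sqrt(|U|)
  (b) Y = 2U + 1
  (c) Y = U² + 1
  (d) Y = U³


Checking option (b) Y = 2U + 1:
  U = -2.95 -> Y = -4.9 ✓
  U = 0.947 -> Y = 2.893 ✓
  U = 0.158 -> Y = 1.316 ✓
All samples match this transformation.

(b) 2U + 1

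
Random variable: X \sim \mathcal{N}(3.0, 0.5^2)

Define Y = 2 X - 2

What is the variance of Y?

For Y = aX + b: Var(Y) = a² * Var(X)
Var(X) = 0.5^2 = 0.25
Var(Y) = 2² * 0.25 = 4 * 0.25 = 1

1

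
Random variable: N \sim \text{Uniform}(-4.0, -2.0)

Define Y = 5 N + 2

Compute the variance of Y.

For Y = aN + b: Var(Y) = a² * Var(N)
Var(N) = (-2 + 4)^2/12 = 0.33333333
Var(Y) = 5² * 0.33333333 = 25 * 0.33333333 = 8.3333333

8.3333333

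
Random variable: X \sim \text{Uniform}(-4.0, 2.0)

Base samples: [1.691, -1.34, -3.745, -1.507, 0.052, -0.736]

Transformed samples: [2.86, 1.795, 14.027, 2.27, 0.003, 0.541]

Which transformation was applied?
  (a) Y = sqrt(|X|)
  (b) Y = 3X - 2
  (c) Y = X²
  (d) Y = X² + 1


Checking option (c) Y = X²:
  X = 1.691 -> Y = 2.86 ✓
  X = -1.34 -> Y = 1.795 ✓
  X = -3.745 -> Y = 14.027 ✓
All samples match this transformation.

(c) X²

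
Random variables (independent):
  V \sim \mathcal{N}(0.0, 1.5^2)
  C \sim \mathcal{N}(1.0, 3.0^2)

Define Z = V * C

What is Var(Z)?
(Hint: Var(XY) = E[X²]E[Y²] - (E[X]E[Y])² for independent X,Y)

Var(XY) = E[X²]E[Y²] - (E[X]E[Y])²
E[V] = 0, Var(V) = 2.25
E[C] = 1, Var(C) = 9
E[V²] = 2.25 + 0² = 2.25
E[C²] = 9 + 1² = 10
Var(Z) = 2.25*10 - (0*1)²
= 22.5 - 0 = 22.5

22.5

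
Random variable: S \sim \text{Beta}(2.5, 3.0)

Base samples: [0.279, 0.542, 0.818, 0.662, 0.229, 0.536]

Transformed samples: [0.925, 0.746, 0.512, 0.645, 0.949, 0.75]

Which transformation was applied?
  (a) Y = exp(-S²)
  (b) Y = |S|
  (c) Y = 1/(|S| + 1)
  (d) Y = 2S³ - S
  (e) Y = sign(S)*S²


Checking option (a) Y = exp(-S²):
  S = 0.279 -> Y = 0.925 ✓
  S = 0.542 -> Y = 0.746 ✓
  S = 0.818 -> Y = 0.512 ✓
All samples match this transformation.

(a) exp(-S²)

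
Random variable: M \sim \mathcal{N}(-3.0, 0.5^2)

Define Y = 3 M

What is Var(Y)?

For Y = aM + b: Var(Y) = a² * Var(M)
Var(M) = 0.5^2 = 0.25
Var(Y) = 3² * 0.25 = 9 * 0.25 = 2.25

2.25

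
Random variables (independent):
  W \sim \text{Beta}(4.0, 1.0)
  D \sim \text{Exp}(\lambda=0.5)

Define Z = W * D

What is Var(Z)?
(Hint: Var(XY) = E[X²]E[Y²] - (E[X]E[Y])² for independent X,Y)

Var(XY) = E[X²]E[Y²] - (E[X]E[Y])²
E[W] = 0.8, Var(W) = 0.026666667
E[D] = 2, Var(D) = 4
E[W²] = 0.026666667 + 0.8² = 0.66666667
E[D²] = 4 + 2² = 8
Var(Z) = 0.66666667*8 - (0.8*2)²
= 5.3333333 - 2.56 = 2.7733333

2.7733333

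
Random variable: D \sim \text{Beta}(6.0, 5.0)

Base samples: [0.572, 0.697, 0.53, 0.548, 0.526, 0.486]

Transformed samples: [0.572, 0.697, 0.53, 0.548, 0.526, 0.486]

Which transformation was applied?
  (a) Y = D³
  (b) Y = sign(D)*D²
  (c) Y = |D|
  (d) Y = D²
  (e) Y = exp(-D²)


Checking option (c) Y = |D|:
  D = 0.572 -> Y = 0.572 ✓
  D = 0.697 -> Y = 0.697 ✓
  D = 0.53 -> Y = 0.53 ✓
All samples match this transformation.

(c) |D|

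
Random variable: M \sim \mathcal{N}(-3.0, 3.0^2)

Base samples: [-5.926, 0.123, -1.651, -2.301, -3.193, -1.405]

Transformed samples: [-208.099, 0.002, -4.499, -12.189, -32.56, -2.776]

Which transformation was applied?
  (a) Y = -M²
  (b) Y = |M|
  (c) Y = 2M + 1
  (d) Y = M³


Checking option (d) Y = M³:
  M = -5.926 -> Y = -208.099 ✓
  M = 0.123 -> Y = 0.002 ✓
  M = -1.651 -> Y = -4.499 ✓
All samples match this transformation.

(d) M³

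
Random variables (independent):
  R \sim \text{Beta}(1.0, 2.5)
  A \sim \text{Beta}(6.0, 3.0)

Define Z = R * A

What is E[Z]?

For independent RVs: E[XY] = E[X]*E[Y]
E[R] = 0.28571429
E[A] = 0.66666667
E[Z] = 0.28571429 * 0.66666667 = 0.19047619

0.19047619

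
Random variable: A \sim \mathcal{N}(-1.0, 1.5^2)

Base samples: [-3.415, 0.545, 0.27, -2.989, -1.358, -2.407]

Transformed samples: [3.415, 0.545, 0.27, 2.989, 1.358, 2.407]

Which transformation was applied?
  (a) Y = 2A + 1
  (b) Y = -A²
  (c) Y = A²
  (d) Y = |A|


Checking option (d) Y = |A|:
  A = -3.415 -> Y = 3.415 ✓
  A = 0.545 -> Y = 0.545 ✓
  A = 0.27 -> Y = 0.27 ✓
All samples match this transformation.

(d) |A|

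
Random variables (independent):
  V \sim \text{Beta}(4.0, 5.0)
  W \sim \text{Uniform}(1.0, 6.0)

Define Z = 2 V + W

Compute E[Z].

E[Z] = 2*E[V] + 1*E[W]
E[V] = 0.44444444
E[W] = 3.5
E[Z] = 2*0.44444444 + 1*3.5 = 4.3888889

4.3888889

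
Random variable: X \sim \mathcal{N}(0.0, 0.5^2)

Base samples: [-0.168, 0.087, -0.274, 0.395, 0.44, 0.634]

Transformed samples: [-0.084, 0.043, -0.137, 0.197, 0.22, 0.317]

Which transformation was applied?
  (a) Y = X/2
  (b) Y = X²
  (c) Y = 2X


Checking option (a) Y = X/2:
  X = -0.168 -> Y = -0.084 ✓
  X = 0.087 -> Y = 0.043 ✓
  X = -0.274 -> Y = -0.137 ✓
All samples match this transformation.

(a) X/2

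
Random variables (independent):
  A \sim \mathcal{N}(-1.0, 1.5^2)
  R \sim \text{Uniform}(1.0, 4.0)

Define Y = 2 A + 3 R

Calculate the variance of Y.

For independent RVs: Var(aX + bY) = a²Var(X) + b²Var(Y)
Var(A) = 2.25
Var(R) = 0.75
Var(Y) = 2²*2.25 + 3²*0.75
= 4*2.25 + 9*0.75 = 15.75

15.75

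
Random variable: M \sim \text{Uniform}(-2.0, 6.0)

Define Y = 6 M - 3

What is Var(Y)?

For Y = aM + b: Var(Y) = a² * Var(M)
Var(M) = (6 + 2)^2/12 = 5.3333333
Var(Y) = 6² * 5.3333333 = 36 * 5.3333333 = 192

192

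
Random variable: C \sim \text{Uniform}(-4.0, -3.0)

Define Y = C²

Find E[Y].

E[C²] = Var(C) + (E[C])² = 0.083333333 + 12.25 = 12.333333

12.333333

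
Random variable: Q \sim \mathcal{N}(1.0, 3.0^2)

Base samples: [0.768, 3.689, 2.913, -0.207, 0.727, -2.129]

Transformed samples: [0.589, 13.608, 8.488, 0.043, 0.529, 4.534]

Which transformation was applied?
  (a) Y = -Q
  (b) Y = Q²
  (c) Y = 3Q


Checking option (b) Y = Q²:
  Q = 0.768 -> Y = 0.589 ✓
  Q = 3.689 -> Y = 13.608 ✓
  Q = 2.913 -> Y = 8.488 ✓
All samples match this transformation.

(b) Q²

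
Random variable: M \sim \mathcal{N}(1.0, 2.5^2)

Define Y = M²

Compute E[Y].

Using E[X²] = Var(X) + (E[X])²:
E[M] = 1
Var(M) = 2.5^2 = 6.25
E[M²] = 6.25 + 1² = 6.25 + 1 = 7.25

7.25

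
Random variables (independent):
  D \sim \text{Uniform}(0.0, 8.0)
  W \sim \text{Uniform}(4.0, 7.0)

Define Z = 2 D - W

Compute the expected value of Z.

E[Z] = 2*E[D] - 1*E[W]
E[D] = 4
E[W] = 5.5
E[Z] = 2*4 - 1*5.5 = 2.5

2.5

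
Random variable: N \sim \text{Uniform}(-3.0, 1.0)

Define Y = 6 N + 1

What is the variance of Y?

For Y = aN + b: Var(Y) = a² * Var(N)
Var(N) = (1 + 3)^2/12 = 1.3333333
Var(Y) = 6² * 1.3333333 = 36 * 1.3333333 = 48

48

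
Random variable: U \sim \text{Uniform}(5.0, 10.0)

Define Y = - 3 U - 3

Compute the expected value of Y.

For Y = -3U - 3:
E[Y] = -3 * E[U] - 3
E[U] = (5 + 10)/2 = 7.5
E[Y] = -3 * 7.5 - 3 = -25.5

-25.5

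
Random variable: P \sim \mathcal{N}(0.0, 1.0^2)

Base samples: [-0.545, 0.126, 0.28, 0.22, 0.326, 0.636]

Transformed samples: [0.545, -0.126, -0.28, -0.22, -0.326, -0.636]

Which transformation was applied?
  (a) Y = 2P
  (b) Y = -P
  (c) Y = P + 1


Checking option (b) Y = -P:
  P = -0.545 -> Y = 0.545 ✓
  P = 0.126 -> Y = -0.126 ✓
  P = 0.28 -> Y = -0.28 ✓
All samples match this transformation.

(b) -P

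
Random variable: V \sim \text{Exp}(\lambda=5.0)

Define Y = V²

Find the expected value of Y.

E[V²] = Var(V) + (E[V])² = 0.04 + 0.04 = 0.08

0.08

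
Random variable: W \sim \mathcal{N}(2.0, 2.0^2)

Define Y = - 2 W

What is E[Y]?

For Y = -2W:
E[Y] = -2 * E[W]
E[W] = 2.0 = 2
E[Y] = -2 * 2 = -4

-4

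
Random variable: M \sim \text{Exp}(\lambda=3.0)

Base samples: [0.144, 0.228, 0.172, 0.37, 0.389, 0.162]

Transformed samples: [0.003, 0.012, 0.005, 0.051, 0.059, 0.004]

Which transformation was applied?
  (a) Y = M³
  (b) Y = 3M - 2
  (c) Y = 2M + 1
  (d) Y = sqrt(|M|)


Checking option (a) Y = M³:
  M = 0.144 -> Y = 0.003 ✓
  M = 0.228 -> Y = 0.012 ✓
  M = 0.172 -> Y = 0.005 ✓
All samples match this transformation.

(a) M³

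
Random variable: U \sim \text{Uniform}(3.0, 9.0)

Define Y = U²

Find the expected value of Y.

Using E[X²] = Var(X) + (E[X])²:
E[U] = 6
Var(U) = (9 - 3)^2/12 = 3
E[U²] = 3 + 6² = 3 + 36 = 39

39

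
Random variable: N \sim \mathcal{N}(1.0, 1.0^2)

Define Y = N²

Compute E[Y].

Using E[X²] = Var(X) + (E[X])²:
E[N] = 1
Var(N) = 1.0^2 = 1
E[N²] = 1 + 1² = 1 + 1 = 2

2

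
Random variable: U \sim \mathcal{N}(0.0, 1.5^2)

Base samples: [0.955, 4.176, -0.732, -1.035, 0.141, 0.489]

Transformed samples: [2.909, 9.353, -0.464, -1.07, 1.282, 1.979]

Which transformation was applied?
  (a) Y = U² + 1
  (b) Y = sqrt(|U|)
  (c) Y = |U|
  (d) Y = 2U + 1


Checking option (d) Y = 2U + 1:
  U = 0.955 -> Y = 2.909 ✓
  U = 4.176 -> Y = 9.353 ✓
  U = -0.732 -> Y = -0.464 ✓
All samples match this transformation.

(d) 2U + 1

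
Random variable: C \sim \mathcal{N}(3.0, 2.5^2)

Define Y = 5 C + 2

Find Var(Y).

For Y = aC + b: Var(Y) = a² * Var(C)
Var(C) = 2.5^2 = 6.25
Var(Y) = 5² * 6.25 = 25 * 6.25 = 156.25

156.25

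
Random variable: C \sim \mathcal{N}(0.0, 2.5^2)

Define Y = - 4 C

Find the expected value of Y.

For Y = -4C:
E[Y] = -4 * E[C]
E[C] = 0.0 = 0
E[Y] = -4 * 0 = 0

0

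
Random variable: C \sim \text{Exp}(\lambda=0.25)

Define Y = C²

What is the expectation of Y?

Using E[X²] = Var(X) + (E[X])²:
E[C] = 4
Var(C) = 1/0.25^2 = 16
E[C²] = 16 + 4² = 16 + 16 = 32

32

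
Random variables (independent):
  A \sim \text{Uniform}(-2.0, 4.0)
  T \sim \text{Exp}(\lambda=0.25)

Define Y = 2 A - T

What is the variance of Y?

For independent RVs: Var(aX + bY) = a²Var(X) + b²Var(Y)
Var(A) = 3
Var(T) = 16
Var(Y) = 2²*3 + (-1)²*16
= 4*3 + 1*16 = 28

28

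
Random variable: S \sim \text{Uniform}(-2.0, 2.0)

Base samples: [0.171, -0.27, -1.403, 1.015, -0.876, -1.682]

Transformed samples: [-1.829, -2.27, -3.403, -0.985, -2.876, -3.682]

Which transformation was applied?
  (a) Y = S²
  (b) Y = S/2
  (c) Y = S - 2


Checking option (c) Y = S - 2:
  S = 0.171 -> Y = -1.829 ✓
  S = -0.27 -> Y = -2.27 ✓
  S = -1.403 -> Y = -3.403 ✓
All samples match this transformation.

(c) S - 2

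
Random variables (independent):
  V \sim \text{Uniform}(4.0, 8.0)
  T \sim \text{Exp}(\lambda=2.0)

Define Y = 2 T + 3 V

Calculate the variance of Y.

For independent RVs: Var(aX + bY) = a²Var(X) + b²Var(Y)
Var(V) = 1.3333333
Var(T) = 0.25
Var(Y) = 3²*1.3333333 + 2²*0.25
= 9*1.3333333 + 4*0.25 = 13

13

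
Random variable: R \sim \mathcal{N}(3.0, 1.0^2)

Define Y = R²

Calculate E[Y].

E[R²] = Var(R) + (E[R])² = 1 + 9 = 10

10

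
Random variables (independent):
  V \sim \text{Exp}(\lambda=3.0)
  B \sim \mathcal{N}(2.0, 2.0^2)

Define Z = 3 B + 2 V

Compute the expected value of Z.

E[Z] = 2*E[V] + 3*E[B]
E[V] = 0.33333333
E[B] = 2
E[Z] = 2*0.33333333 + 3*2 = 6.6666667

6.6666667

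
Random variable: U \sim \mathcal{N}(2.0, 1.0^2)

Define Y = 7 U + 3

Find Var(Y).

For Y = aU + b: Var(Y) = a² * Var(U)
Var(U) = 1.0^2 = 1
Var(Y) = 7² * 1 = 49 * 1 = 49

49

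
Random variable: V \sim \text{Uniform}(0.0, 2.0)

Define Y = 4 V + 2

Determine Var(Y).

For Y = aV + b: Var(Y) = a² * Var(V)
Var(V) = (2 - 0)^2/12 = 0.33333333
Var(Y) = 4² * 0.33333333 = 16 * 0.33333333 = 5.3333333

5.3333333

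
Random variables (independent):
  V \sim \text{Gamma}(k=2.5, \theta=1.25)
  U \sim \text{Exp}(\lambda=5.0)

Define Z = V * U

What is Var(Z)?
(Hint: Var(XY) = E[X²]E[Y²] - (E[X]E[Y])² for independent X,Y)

Var(XY) = E[X²]E[Y²] - (E[X]E[Y])²
E[V] = 3.125, Var(V) = 3.90625
E[U] = 0.2, Var(U) = 0.04
E[V²] = 3.90625 + 3.125² = 13.671875
E[U²] = 0.04 + 0.2² = 0.08
Var(Z) = 13.671875*0.08 - (3.125*0.2)²
= 1.09375 - 0.390625 = 0.703125

0.703125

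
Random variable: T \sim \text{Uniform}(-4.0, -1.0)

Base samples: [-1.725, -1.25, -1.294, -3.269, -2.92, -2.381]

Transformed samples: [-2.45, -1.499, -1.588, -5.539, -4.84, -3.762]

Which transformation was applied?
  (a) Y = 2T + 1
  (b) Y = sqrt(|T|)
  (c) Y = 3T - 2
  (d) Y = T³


Checking option (a) Y = 2T + 1:
  T = -1.725 -> Y = -2.45 ✓
  T = -1.25 -> Y = -1.499 ✓
  T = -1.294 -> Y = -1.588 ✓
All samples match this transformation.

(a) 2T + 1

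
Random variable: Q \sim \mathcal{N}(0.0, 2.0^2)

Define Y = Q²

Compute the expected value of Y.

Using E[X²] = Var(X) + (E[X])²:
E[Q] = 0
Var(Q) = 2.0^2 = 4
E[Q²] = 4 + 0² = 4 + 0 = 4

4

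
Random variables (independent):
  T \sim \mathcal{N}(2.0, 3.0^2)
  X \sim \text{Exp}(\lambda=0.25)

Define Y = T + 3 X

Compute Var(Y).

For independent RVs: Var(aX + bY) = a²Var(X) + b²Var(Y)
Var(T) = 9
Var(X) = 16
Var(Y) = 1²*9 + 3²*16
= 1*9 + 9*16 = 153

153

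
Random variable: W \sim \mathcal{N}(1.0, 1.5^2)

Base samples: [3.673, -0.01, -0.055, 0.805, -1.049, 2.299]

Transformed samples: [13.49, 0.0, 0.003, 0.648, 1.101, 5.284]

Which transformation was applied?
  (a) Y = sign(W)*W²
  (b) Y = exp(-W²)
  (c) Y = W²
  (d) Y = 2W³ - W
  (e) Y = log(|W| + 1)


Checking option (c) Y = W²:
  W = 3.673 -> Y = 13.49 ✓
  W = -0.01 -> Y = 0.0 ✓
  W = -0.055 -> Y = 0.003 ✓
All samples match this transformation.

(c) W²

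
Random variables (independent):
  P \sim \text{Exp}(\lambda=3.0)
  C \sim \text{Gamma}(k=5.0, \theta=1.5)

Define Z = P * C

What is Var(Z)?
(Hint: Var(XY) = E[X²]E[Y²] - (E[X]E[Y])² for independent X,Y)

Var(XY) = E[X²]E[Y²] - (E[X]E[Y])²
E[P] = 0.33333333, Var(P) = 0.11111111
E[C] = 7.5, Var(C) = 11.25
E[P²] = 0.11111111 + 0.33333333² = 0.22222222
E[C²] = 11.25 + 7.5² = 67.5
Var(Z) = 0.22222222*67.5 - (0.33333333*7.5)²
= 15 - 6.25 = 8.75

8.75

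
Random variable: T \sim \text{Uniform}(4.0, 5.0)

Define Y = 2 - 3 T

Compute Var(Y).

For Y = aT + b: Var(Y) = a² * Var(T)
Var(T) = (5 - 4)^2/12 = 0.083333333
Var(Y) = (-3)² * 0.083333333 = 9 * 0.083333333 = 0.75

0.75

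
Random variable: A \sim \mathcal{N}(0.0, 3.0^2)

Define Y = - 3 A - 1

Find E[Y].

For Y = -3A - 1:
E[Y] = -3 * E[A] - 1
E[A] = 0.0 = 0
E[Y] = -3 * 0 - 1 = -1

-1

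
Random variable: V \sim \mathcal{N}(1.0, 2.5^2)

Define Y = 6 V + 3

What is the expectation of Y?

For Y = 6V + 3:
E[Y] = 6 * E[V] + 3
E[V] = 1.0 = 1
E[Y] = 6 * 1 + 3 = 9

9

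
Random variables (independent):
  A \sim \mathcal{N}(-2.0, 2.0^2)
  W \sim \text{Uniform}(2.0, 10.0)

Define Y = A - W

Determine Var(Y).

For independent RVs: Var(aX + bY) = a²Var(X) + b²Var(Y)
Var(A) = 4
Var(W) = 5.3333333
Var(Y) = 1²*4 + (-1)²*5.3333333
= 1*4 + 1*5.3333333 = 9.3333333

9.3333333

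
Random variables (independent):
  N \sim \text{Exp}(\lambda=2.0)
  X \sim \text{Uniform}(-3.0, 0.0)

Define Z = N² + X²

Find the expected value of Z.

E[Z] = E[N²] + E[X²]
E[N²] = Var(N) + E[N]² = 0.25 + 0.25 = 0.5
E[X²] = Var(X) + E[X]² = 0.75 + 2.25 = 3
E[Z] = 0.5 + 3 = 3.5

3.5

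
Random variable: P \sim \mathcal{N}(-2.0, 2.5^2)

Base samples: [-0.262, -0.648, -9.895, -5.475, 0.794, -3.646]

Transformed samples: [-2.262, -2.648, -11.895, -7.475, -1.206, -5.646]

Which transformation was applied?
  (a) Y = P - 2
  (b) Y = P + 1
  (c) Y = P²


Checking option (a) Y = P - 2:
  P = -0.262 -> Y = -2.262 ✓
  P = -0.648 -> Y = -2.648 ✓
  P = -9.895 -> Y = -11.895 ✓
All samples match this transformation.

(a) P - 2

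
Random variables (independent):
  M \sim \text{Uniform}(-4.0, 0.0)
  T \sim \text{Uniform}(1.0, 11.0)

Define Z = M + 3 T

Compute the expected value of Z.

E[Z] = 1*E[M] + 3*E[T]
E[M] = -2
E[T] = 6
E[Z] = 1*(-2) + 3*6 = 16

16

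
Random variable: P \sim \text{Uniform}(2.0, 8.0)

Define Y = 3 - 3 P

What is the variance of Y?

For Y = aP + b: Var(Y) = a² * Var(P)
Var(P) = (8 - 2)^2/12 = 3
Var(Y) = (-3)² * 3 = 9 * 3 = 27

27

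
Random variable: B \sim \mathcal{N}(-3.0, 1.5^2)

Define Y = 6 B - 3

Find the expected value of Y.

For Y = 6B - 3:
E[Y] = 6 * E[B] - 3
E[B] = -3.0 = -3
E[Y] = 6 * (-3) - 3 = -21

-21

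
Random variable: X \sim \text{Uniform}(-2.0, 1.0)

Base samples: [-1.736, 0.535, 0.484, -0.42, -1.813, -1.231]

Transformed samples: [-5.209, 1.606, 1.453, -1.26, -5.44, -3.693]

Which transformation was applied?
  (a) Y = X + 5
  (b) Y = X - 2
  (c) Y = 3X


Checking option (c) Y = 3X:
  X = -1.736 -> Y = -5.209 ✓
  X = 0.535 -> Y = 1.606 ✓
  X = 0.484 -> Y = 1.453 ✓
All samples match this transformation.

(c) 3X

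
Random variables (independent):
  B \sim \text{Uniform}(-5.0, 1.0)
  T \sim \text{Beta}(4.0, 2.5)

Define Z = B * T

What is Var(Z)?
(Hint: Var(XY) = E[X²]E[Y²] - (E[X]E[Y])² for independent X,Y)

Var(XY) = E[X²]E[Y²] - (E[X]E[Y])²
E[B] = -2, Var(B) = 3
E[T] = 0.61538462, Var(T) = 0.031558185
E[B²] = 3 + (-2)² = 7
E[T²] = 0.031558185 + 0.61538462² = 0.41025641
Var(Z) = 7*0.41025641 - (-2*0.61538462)²
= 2.8717949 - 1.5147929 = 1.357002

1.357002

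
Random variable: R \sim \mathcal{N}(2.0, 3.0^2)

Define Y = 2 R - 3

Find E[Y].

For Y = 2R - 3:
E[Y] = 2 * E[R] - 3
E[R] = 2.0 = 2
E[Y] = 2 * 2 - 3 = 1

1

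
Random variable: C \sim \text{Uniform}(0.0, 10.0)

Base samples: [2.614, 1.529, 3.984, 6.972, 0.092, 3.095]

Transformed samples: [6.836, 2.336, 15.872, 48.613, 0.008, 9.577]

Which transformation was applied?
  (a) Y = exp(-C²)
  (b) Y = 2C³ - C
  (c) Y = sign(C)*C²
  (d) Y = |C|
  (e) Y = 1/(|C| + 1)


Checking option (c) Y = sign(C)*C²:
  C = 2.614 -> Y = 6.836 ✓
  C = 1.529 -> Y = 2.336 ✓
  C = 3.984 -> Y = 15.872 ✓
All samples match this transformation.

(c) sign(C)*C²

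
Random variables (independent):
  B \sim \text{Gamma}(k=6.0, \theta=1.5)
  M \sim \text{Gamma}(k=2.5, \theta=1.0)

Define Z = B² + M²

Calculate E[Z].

E[Z] = E[B²] + E[M²]
E[B²] = Var(B) + E[B]² = 13.5 + 81 = 94.5
E[M²] = Var(M) + E[M]² = 2.5 + 6.25 = 8.75
E[Z] = 94.5 + 8.75 = 103.25

103.25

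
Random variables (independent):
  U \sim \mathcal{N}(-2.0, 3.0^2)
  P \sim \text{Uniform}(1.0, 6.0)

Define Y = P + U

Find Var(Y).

For independent RVs: Var(aX + bY) = a²Var(X) + b²Var(Y)
Var(U) = 9
Var(P) = 2.0833333
Var(Y) = 1²*9 + 1²*2.0833333
= 1*9 + 1*2.0833333 = 11.083333

11.083333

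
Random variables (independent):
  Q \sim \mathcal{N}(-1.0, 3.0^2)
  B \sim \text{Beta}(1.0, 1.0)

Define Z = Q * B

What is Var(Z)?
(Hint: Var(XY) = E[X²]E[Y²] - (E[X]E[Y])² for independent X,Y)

Var(XY) = E[X²]E[Y²] - (E[X]E[Y])²
E[Q] = -1, Var(Q) = 9
E[B] = 0.5, Var(B) = 0.083333333
E[Q²] = 9 + (-1)² = 10
E[B²] = 0.083333333 + 0.5² = 0.33333333
Var(Z) = 10*0.33333333 - (-1*0.5)²
= 3.3333333 - 0.25 = 3.0833333

3.0833333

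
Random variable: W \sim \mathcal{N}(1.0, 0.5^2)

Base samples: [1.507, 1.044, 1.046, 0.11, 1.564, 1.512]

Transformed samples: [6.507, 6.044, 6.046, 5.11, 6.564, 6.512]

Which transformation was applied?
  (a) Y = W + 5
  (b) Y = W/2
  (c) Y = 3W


Checking option (a) Y = W + 5:
  W = 1.507 -> Y = 6.507 ✓
  W = 1.044 -> Y = 6.044 ✓
  W = 1.046 -> Y = 6.046 ✓
All samples match this transformation.

(a) W + 5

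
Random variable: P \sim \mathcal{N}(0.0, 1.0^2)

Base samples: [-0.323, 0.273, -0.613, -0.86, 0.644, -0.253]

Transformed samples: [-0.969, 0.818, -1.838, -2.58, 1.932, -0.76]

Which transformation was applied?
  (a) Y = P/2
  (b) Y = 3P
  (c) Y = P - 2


Checking option (b) Y = 3P:
  P = -0.323 -> Y = -0.969 ✓
  P = 0.273 -> Y = 0.818 ✓
  P = -0.613 -> Y = -1.838 ✓
All samples match this transformation.

(b) 3P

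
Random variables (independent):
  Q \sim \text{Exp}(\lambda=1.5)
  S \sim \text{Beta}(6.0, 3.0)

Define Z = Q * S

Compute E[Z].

For independent RVs: E[XY] = E[X]*E[Y]
E[Q] = 0.66666667
E[S] = 0.66666667
E[Z] = 0.66666667 * 0.66666667 = 0.44444444

0.44444444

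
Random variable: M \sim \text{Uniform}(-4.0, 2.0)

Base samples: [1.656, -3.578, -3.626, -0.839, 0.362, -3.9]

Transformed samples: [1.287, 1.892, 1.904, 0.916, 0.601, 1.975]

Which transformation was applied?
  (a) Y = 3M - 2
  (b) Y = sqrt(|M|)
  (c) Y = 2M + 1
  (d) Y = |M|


Checking option (b) Y = sqrt(|M|):
  M = 1.656 -> Y = 1.287 ✓
  M = -3.578 -> Y = 1.892 ✓
  M = -3.626 -> Y = 1.904 ✓
All samples match this transformation.

(b) sqrt(|M|)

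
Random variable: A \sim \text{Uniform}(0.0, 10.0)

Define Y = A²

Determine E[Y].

E[A²] = Var(A) + (E[A])² = 8.3333333 + 25 = 33.333333

33.333333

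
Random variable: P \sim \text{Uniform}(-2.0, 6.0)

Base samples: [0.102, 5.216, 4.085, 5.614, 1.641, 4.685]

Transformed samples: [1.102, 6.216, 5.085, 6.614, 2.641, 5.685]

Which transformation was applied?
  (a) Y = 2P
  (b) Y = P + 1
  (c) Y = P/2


Checking option (b) Y = P + 1:
  P = 0.102 -> Y = 1.102 ✓
  P = 5.216 -> Y = 6.216 ✓
  P = 4.085 -> Y = 5.085 ✓
All samples match this transformation.

(b) P + 1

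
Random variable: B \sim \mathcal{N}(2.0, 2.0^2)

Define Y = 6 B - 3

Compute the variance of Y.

For Y = aB + b: Var(Y) = a² * Var(B)
Var(B) = 2.0^2 = 4
Var(Y) = 6² * 4 = 36 * 4 = 144

144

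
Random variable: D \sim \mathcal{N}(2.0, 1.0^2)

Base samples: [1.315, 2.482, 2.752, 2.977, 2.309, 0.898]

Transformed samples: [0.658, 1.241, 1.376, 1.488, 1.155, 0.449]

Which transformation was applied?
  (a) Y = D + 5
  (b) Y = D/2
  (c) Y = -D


Checking option (b) Y = D/2:
  D = 1.315 -> Y = 0.658 ✓
  D = 2.482 -> Y = 1.241 ✓
  D = 2.752 -> Y = 1.376 ✓
All samples match this transformation.

(b) D/2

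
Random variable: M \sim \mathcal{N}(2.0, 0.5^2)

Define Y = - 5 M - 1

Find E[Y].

For Y = -5M - 1:
E[Y] = -5 * E[M] - 1
E[M] = 2.0 = 2
E[Y] = -5 * 2 - 1 = -11

-11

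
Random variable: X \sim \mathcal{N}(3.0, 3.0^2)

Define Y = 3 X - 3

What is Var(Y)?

For Y = aX + b: Var(Y) = a² * Var(X)
Var(X) = 3.0^2 = 9
Var(Y) = 3² * 9 = 9 * 9 = 81

81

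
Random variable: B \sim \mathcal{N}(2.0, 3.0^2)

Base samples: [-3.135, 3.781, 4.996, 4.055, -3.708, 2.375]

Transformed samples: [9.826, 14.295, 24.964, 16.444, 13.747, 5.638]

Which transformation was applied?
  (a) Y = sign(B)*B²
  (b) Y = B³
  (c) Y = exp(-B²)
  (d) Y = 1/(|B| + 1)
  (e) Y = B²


Checking option (e) Y = B²:
  B = -3.135 -> Y = 9.826 ✓
  B = 3.781 -> Y = 14.295 ✓
  B = 4.996 -> Y = 24.964 ✓
All samples match this transformation.

(e) B²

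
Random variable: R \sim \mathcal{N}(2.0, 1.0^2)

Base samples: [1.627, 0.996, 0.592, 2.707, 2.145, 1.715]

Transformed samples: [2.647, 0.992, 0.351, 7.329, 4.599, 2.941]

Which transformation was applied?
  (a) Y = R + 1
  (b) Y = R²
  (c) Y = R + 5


Checking option (b) Y = R²:
  R = 1.627 -> Y = 2.647 ✓
  R = 0.996 -> Y = 0.992 ✓
  R = 0.592 -> Y = 0.351 ✓
All samples match this transformation.

(b) R²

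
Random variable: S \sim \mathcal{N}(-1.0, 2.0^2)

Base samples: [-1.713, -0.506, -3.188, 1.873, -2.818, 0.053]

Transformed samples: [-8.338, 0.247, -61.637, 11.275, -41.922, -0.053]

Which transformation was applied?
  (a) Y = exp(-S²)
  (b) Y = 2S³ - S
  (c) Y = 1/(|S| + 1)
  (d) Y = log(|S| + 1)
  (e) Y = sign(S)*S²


Checking option (b) Y = 2S³ - S:
  S = -1.713 -> Y = -8.338 ✓
  S = -0.506 -> Y = 0.247 ✓
  S = -3.188 -> Y = -61.637 ✓
All samples match this transformation.

(b) 2S³ - S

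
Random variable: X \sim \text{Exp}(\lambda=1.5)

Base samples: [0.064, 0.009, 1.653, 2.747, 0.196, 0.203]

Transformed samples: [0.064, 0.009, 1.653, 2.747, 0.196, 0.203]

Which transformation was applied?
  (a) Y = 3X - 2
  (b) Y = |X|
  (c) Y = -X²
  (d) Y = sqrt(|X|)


Checking option (b) Y = |X|:
  X = 0.064 -> Y = 0.064 ✓
  X = 0.009 -> Y = 0.009 ✓
  X = 1.653 -> Y = 1.653 ✓
All samples match this transformation.

(b) |X|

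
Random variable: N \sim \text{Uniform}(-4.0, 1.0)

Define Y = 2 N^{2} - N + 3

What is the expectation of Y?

E[Y] = 2*E[N²] - 1*E[N] + 3
E[N] = -1.5
E[N²] = Var(N) + (E[N])² = 2.0833333 + 2.25 = 4.3333333
E[Y] = 2*4.3333333 - 1*(-1.5) + 3 = 13.166667

13.166667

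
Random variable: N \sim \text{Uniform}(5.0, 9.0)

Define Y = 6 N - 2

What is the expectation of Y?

For Y = 6N - 2:
E[Y] = 6 * E[N] - 2
E[N] = (5 + 9)/2 = 7
E[Y] = 6 * 7 - 2 = 40

40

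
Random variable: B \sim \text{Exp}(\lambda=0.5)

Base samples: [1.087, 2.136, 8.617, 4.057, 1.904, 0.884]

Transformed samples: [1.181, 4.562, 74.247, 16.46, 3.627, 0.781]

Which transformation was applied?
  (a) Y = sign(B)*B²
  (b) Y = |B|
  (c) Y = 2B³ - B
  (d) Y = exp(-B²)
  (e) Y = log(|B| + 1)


Checking option (a) Y = sign(B)*B²:
  B = 1.087 -> Y = 1.181 ✓
  B = 2.136 -> Y = 4.562 ✓
  B = 8.617 -> Y = 74.247 ✓
All samples match this transformation.

(a) sign(B)*B²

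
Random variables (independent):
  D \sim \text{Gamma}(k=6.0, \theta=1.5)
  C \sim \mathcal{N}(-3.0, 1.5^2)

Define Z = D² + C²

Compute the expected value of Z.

E[Z] = E[D²] + E[C²]
E[D²] = Var(D) + E[D]² = 13.5 + 81 = 94.5
E[C²] = Var(C) + E[C]² = 2.25 + 9 = 11.25
E[Z] = 94.5 + 11.25 = 105.75

105.75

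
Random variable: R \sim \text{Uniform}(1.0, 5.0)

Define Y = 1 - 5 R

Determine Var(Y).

For Y = aR + b: Var(Y) = a² * Var(R)
Var(R) = (5 - 1)^2/12 = 1.3333333
Var(Y) = (-5)² * 1.3333333 = 25 * 1.3333333 = 33.333333

33.333333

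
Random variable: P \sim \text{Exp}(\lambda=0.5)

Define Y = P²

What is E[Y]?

E[P²] = Var(P) + (E[P])² = 4 + 4 = 8

8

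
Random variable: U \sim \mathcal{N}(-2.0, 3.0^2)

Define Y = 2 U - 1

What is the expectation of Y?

For Y = 2U - 1:
E[Y] = 2 * E[U] - 1
E[U] = -2.0 = -2
E[Y] = 2 * (-2) - 1 = -5

-5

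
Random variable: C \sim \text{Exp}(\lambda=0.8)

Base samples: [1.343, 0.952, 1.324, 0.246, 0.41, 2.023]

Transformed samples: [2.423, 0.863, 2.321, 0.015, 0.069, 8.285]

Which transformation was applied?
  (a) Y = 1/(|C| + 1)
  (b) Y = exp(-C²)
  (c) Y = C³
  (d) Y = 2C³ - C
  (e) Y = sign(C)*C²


Checking option (c) Y = C³:
  C = 1.343 -> Y = 2.423 ✓
  C = 0.952 -> Y = 0.863 ✓
  C = 1.324 -> Y = 2.321 ✓
All samples match this transformation.

(c) C³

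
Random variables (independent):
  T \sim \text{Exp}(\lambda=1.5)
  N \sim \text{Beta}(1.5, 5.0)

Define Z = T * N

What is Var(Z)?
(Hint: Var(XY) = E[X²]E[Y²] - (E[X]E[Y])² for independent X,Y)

Var(XY) = E[X²]E[Y²] - (E[X]E[Y])²
E[T] = 0.66666667, Var(T) = 0.44444444
E[N] = 0.23076923, Var(N) = 0.023668639
E[T²] = 0.44444444 + 0.66666667² = 0.88888889
E[N²] = 0.023668639 + 0.23076923² = 0.076923077
Var(Z) = 0.88888889*0.076923077 - (0.66666667*0.23076923)²
= 0.068376068 - 0.023668639 = 0.044707429

0.044707429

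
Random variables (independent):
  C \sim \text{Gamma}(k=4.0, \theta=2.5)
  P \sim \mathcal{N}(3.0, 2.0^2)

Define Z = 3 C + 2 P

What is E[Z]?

E[Z] = 3*E[C] + 2*E[P]
E[C] = 10
E[P] = 3
E[Z] = 3*10 + 2*3 = 36

36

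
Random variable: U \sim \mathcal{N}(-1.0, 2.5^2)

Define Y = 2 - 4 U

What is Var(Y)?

For Y = aU + b: Var(Y) = a² * Var(U)
Var(U) = 2.5^2 = 6.25
Var(Y) = (-4)² * 6.25 = 16 * 6.25 = 100

100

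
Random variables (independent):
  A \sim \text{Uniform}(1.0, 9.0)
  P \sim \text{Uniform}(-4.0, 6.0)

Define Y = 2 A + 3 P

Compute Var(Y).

For independent RVs: Var(aX + bY) = a²Var(X) + b²Var(Y)
Var(A) = 5.3333333
Var(P) = 8.3333333
Var(Y) = 2²*5.3333333 + 3²*8.3333333
= 4*5.3333333 + 9*8.3333333 = 96.333333

96.333333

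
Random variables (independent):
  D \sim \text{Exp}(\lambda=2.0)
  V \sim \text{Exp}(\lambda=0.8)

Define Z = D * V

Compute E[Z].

For independent RVs: E[XY] = E[X]*E[Y]
E[D] = 0.5
E[V] = 1.25
E[Z] = 0.5 * 1.25 = 0.625

0.625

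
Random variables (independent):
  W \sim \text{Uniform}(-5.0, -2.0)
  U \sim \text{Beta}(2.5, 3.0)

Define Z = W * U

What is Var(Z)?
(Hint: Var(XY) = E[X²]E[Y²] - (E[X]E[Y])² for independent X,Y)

Var(XY) = E[X²]E[Y²] - (E[X]E[Y])²
E[W] = -3.5, Var(W) = 0.75
E[U] = 0.45454545, Var(U) = 0.038143675
E[W²] = 0.75 + (-3.5)² = 13
E[U²] = 0.038143675 + 0.45454545² = 0.24475524
Var(Z) = 13*0.24475524 - (-3.5*0.45454545)²
= 3.1818182 - 2.5309917 = 0.65082645

0.65082645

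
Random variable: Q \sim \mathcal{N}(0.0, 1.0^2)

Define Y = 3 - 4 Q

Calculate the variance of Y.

For Y = aQ + b: Var(Y) = a² * Var(Q)
Var(Q) = 1.0^2 = 1
Var(Y) = (-4)² * 1 = 16 * 1 = 16

16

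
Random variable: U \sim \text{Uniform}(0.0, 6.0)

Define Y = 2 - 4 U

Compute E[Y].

For Y = -4U + 2:
E[Y] = -4 * E[U] + 2
E[U] = (0 + 6)/2 = 3
E[Y] = -4 * 3 + 2 = -10

-10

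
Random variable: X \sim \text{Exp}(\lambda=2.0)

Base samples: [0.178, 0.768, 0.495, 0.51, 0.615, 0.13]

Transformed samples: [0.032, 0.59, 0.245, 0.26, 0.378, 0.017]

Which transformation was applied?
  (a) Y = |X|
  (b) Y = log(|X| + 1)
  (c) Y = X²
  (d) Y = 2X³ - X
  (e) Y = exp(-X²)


Checking option (c) Y = X²:
  X = 0.178 -> Y = 0.032 ✓
  X = 0.768 -> Y = 0.59 ✓
  X = 0.495 -> Y = 0.245 ✓
All samples match this transformation.

(c) X²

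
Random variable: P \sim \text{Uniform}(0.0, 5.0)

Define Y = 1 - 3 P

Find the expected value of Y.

For Y = -3P + 1:
E[Y] = -3 * E[P] + 1
E[P] = (0 + 5)/2 = 2.5
E[Y] = -3 * 2.5 + 1 = -6.5

-6.5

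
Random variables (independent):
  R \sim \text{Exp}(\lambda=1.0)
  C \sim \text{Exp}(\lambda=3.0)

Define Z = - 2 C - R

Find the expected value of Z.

E[Z] = -1*E[R] - 2*E[C]
E[R] = 1
E[C] = 0.33333333
E[Z] = -1*1 - 2*0.33333333 = -1.6666667

-1.6666667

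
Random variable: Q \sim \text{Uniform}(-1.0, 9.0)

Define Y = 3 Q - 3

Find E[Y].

For Y = 3Q - 3:
E[Y] = 3 * E[Q] - 3
E[Q] = (-1 + 9)/2 = 4
E[Y] = 3 * 4 - 3 = 9

9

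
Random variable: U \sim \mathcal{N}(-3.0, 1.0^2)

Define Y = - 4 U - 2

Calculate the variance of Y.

For Y = aU + b: Var(Y) = a² * Var(U)
Var(U) = 1.0^2 = 1
Var(Y) = (-4)² * 1 = 16 * 1 = 16

16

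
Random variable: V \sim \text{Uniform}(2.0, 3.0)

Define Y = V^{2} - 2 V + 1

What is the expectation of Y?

E[Y] = 1*E[V²] - 2*E[V] + 1
E[V] = 2.5
E[V²] = Var(V) + (E[V])² = 0.083333333 + 6.25 = 6.3333333
E[Y] = 1*6.3333333 - 2*2.5 + 1 = 2.3333333

2.3333333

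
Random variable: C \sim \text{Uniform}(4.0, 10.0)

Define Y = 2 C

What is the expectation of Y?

For Y = 2C:
E[Y] = 2 * E[C]
E[C] = (4 + 10)/2 = 7
E[Y] = 2 * 7 = 14

14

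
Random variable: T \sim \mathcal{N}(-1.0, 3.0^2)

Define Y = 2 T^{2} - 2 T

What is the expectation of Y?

E[Y] = 2*E[T²] - 2*E[T]
E[T] = -1
E[T²] = Var(T) + (E[T])² = 9 + 1 = 10
E[Y] = 2*10 - 2*(-1) = 22

22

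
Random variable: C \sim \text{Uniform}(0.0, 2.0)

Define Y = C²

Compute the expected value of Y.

E[C²] = Var(C) + (E[C])² = 0.33333333 + 1 = 1.3333333

1.3333333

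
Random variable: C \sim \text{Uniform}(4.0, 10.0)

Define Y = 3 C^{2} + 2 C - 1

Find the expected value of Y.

E[Y] = 3*E[C²] + 2*E[C] - 1
E[C] = 7
E[C²] = Var(C) + (E[C])² = 3 + 49 = 52
E[Y] = 3*52 + 2*7 - 1 = 169

169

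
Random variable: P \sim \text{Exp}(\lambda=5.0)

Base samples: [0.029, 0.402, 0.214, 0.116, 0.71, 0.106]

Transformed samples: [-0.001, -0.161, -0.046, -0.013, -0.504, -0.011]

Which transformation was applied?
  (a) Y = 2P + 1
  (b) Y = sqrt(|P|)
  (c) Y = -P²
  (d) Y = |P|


Checking option (c) Y = -P²:
  P = 0.029 -> Y = -0.001 ✓
  P = 0.402 -> Y = -0.161 ✓
  P = 0.214 -> Y = -0.046 ✓
All samples match this transformation.

(c) -P²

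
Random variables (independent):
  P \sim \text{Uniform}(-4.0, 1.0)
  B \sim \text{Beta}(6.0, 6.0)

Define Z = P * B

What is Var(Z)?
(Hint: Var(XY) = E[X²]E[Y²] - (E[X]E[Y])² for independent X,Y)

Var(XY) = E[X²]E[Y²] - (E[X]E[Y])²
E[P] = -1.5, Var(P) = 2.0833333
E[B] = 0.5, Var(B) = 0.019230769
E[P²] = 2.0833333 + (-1.5)² = 4.3333333
E[B²] = 0.019230769 + 0.5² = 0.26923077
Var(Z) = 4.3333333*0.26923077 - (-1.5*0.5)²
= 1.1666667 - 0.5625 = 0.60416667

0.60416667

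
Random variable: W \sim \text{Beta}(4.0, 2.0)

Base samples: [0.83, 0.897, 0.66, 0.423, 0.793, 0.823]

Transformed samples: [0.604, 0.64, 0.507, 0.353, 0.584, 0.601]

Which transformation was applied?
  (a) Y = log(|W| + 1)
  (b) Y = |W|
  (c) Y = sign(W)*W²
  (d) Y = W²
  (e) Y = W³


Checking option (a) Y = log(|W| + 1):
  W = 0.83 -> Y = 0.604 ✓
  W = 0.897 -> Y = 0.64 ✓
  W = 0.66 -> Y = 0.507 ✓
All samples match this transformation.

(a) log(|W| + 1)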